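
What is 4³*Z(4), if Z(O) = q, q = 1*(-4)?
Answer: -256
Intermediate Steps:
q = -4
Z(O) = -4
4³*Z(4) = 4³*(-4) = 64*(-4) = -256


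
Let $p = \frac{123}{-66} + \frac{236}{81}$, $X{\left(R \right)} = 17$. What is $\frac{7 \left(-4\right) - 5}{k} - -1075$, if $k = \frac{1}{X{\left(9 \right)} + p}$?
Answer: $\frac{25885}{54} \approx 479.35$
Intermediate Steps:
$p = \frac{1871}{1782}$ ($p = 123 \left(- \frac{1}{66}\right) + 236 \cdot \frac{1}{81} = - \frac{41}{22} + \frac{236}{81} = \frac{1871}{1782} \approx 1.0499$)
$k = \frac{1782}{32165}$ ($k = \frac{1}{17 + \frac{1871}{1782}} = \frac{1}{\frac{32165}{1782}} = \frac{1782}{32165} \approx 0.055402$)
$\frac{7 \left(-4\right) - 5}{k} - -1075 = \frac{7 \left(-4\right) - 5}{\frac{1782}{32165}} - -1075 = \left(-28 - 5\right) \frac{32165}{1782} + 1075 = \left(-33\right) \frac{32165}{1782} + 1075 = - \frac{32165}{54} + 1075 = \frac{25885}{54}$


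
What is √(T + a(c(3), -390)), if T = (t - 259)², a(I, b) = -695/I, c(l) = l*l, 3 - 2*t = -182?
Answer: √995221/6 ≈ 166.27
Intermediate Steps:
t = 185/2 (t = 3/2 - ½*(-182) = 3/2 + 91 = 185/2 ≈ 92.500)
c(l) = l²
T = 110889/4 (T = (185/2 - 259)² = (-333/2)² = 110889/4 ≈ 27722.)
√(T + a(c(3), -390)) = √(110889/4 - 695/(3²)) = √(110889/4 - 695/9) = √(995221/36) = √995221/6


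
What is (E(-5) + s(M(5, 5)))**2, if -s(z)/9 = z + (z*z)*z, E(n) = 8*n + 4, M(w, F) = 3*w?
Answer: 933058116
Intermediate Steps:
E(n) = 4 + 8*n
s(z) = -9*z - 9*z**3 (s(z) = -9*(z + (z*z)*z) = -9*(z + z**2*z) = -9*(z + z**3) = -9*z - 9*z**3)
(E(-5) + s(M(5, 5)))**2 = ((4 + 8*(-5)) - 9*3*5*(1 + (3*5)**2))**2 = ((4 - 40) - 9*15*(1 + 15**2))**2 = (-36 - 9*15*(1 + 225))**2 = (-36 - 9*15*226)**2 = (-36 - 30510)**2 = (-30546)**2 = 933058116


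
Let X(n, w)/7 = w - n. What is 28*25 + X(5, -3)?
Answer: 644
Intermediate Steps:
X(n, w) = -7*n + 7*w (X(n, w) = 7*(w - n) = -7*n + 7*w)
28*25 + X(5, -3) = 28*25 + (-7*5 + 7*(-3)) = 700 + (-35 - 21) = 700 - 56 = 644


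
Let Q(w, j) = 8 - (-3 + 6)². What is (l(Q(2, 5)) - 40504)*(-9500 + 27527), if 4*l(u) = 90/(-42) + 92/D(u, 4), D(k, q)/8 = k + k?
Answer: -81782532063/112 ≈ -7.3020e+8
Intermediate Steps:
D(k, q) = 16*k (D(k, q) = 8*(k + k) = 8*(2*k) = 16*k)
Q(w, j) = -1 (Q(w, j) = 8 - 1*3² = 8 - 1*9 = 8 - 9 = -1)
l(u) = -15/28 + 23/(16*u) (l(u) = (90/(-42) + 92/((16*u)))/4 = (90*(-1/42) + 92*(1/(16*u)))/4 = (-15/7 + 23/(4*u))/4 = -15/28 + 23/(16*u))
(l(Q(2, 5)) - 40504)*(-9500 + 27527) = ((1/112)*(161 - 60*(-1))/(-1) - 40504)*(-9500 + 27527) = ((1/112)*(-1)*(161 + 60) - 40504)*18027 = ((1/112)*(-1)*221 - 40504)*18027 = (-221/112 - 40504)*18027 = -4536669/112*18027 = -81782532063/112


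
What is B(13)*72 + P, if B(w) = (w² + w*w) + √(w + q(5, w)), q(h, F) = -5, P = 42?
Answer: 24378 + 144*√2 ≈ 24582.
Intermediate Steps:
B(w) = √(-5 + w) + 2*w² (B(w) = (w² + w*w) + √(w - 5) = (w² + w²) + √(-5 + w) = 2*w² + √(-5 + w) = √(-5 + w) + 2*w²)
B(13)*72 + P = (√(-5 + 13) + 2*13²)*72 + 42 = (√8 + 2*169)*72 + 42 = (2*√2 + 338)*72 + 42 = (338 + 2*√2)*72 + 42 = (24336 + 144*√2) + 42 = 24378 + 144*√2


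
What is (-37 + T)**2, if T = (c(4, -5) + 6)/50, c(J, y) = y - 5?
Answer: 859329/625 ≈ 1374.9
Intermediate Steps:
c(J, y) = -5 + y
T = -2/25 (T = ((-5 - 5) + 6)/50 = (-10 + 6)*(1/50) = -4*1/50 = -2/25 ≈ -0.080000)
(-37 + T)**2 = (-37 - 2/25)**2 = (-927/25)**2 = 859329/625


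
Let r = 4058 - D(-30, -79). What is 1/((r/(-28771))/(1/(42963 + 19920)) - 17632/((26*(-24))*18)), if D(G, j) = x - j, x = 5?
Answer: -10098621/87698008921 ≈ -0.00011515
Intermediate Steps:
D(G, j) = 5 - j
r = 3974 (r = 4058 - (5 - 1*(-79)) = 4058 - (5 + 79) = 4058 - 1*84 = 4058 - 84 = 3974)
1/((r/(-28771))/(1/(42963 + 19920)) - 17632/((26*(-24))*18)) = 1/((3974/(-28771))/(1/(42963 + 19920)) - 17632/((26*(-24))*18)) = 1/((3974*(-1/28771))/(1/62883) - 17632/((-624*18))) = 1/(-3974/(28771*1/62883) - 17632/(-11232)) = 1/(-3974/28771*62883 - 17632*(-1/11232)) = 1/(-249897042/28771 + 551/351) = 1/(-87698008921/10098621) = -10098621/87698008921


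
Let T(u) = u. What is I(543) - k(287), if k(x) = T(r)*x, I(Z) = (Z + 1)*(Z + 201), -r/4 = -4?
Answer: 400144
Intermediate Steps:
r = 16 (r = -4*(-4) = 16)
I(Z) = (1 + Z)*(201 + Z)
k(x) = 16*x
I(543) - k(287) = (201 + 543**2 + 202*543) - 16*287 = (201 + 294849 + 109686) - 1*4592 = 404736 - 4592 = 400144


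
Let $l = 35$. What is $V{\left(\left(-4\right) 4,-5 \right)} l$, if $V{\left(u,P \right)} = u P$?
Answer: $2800$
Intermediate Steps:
$V{\left(u,P \right)} = P u$
$V{\left(\left(-4\right) 4,-5 \right)} l = - 5 \left(\left(-4\right) 4\right) 35 = \left(-5\right) \left(-16\right) 35 = 80 \cdot 35 = 2800$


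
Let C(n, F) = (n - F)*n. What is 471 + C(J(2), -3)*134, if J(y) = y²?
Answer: 4223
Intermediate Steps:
C(n, F) = n*(n - F)
471 + C(J(2), -3)*134 = 471 + (2²*(2² - 1*(-3)))*134 = 471 + (4*(4 + 3))*134 = 471 + (4*7)*134 = 471 + 28*134 = 471 + 3752 = 4223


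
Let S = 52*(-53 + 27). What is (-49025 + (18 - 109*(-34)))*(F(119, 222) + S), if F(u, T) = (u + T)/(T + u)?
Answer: 61201651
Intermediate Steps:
S = -1352 (S = 52*(-26) = -1352)
F(u, T) = 1 (F(u, T) = (T + u)/(T + u) = 1)
(-49025 + (18 - 109*(-34)))*(F(119, 222) + S) = (-49025 + (18 - 109*(-34)))*(1 - 1352) = (-49025 + (18 + 3706))*(-1351) = (-49025 + 3724)*(-1351) = -45301*(-1351) = 61201651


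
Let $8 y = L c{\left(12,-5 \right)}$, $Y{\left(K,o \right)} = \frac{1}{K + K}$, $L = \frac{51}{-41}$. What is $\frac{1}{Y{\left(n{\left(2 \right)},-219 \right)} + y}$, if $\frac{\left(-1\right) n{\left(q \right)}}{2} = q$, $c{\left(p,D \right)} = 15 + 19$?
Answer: $- \frac{328}{1775} \approx -0.18479$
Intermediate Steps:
$c{\left(p,D \right)} = 34$
$n{\left(q \right)} = - 2 q$
$L = - \frac{51}{41}$ ($L = 51 \left(- \frac{1}{41}\right) = - \frac{51}{41} \approx -1.2439$)
$Y{\left(K,o \right)} = \frac{1}{2 K}$
$y = - \frac{867}{164}$ ($y = \frac{\left(- \frac{51}{41}\right) 34}{8} = \frac{1}{8} \left(- \frac{1734}{41}\right) = - \frac{867}{164} \approx -5.2866$)
$\frac{1}{Y{\left(n{\left(2 \right)},-219 \right)} + y} = \frac{1}{\frac{1}{2 \left(\left(-2\right) 2\right)} - \frac{867}{164}} = \frac{1}{\frac{1}{2 \left(-4\right)} - \frac{867}{164}} = \frac{1}{\frac{1}{2} \left(- \frac{1}{4}\right) - \frac{867}{164}} = \frac{1}{- \frac{1}{8} - \frac{867}{164}} = \frac{1}{- \frac{1775}{328}} = - \frac{328}{1775}$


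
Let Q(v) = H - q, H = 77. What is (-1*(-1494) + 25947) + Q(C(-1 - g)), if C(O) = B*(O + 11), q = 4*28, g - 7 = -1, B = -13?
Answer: 27406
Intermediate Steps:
g = 6 (g = 7 - 1 = 6)
q = 112
C(O) = -143 - 13*O (C(O) = -13*(O + 11) = -13*(11 + O) = -143 - 13*O)
Q(v) = -35 (Q(v) = 77 - 1*112 = 77 - 112 = -35)
(-1*(-1494) + 25947) + Q(C(-1 - g)) = (-1*(-1494) + 25947) - 35 = (1494 + 25947) - 35 = 27441 - 35 = 27406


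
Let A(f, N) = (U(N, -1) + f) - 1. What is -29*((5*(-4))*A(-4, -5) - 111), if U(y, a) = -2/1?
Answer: -841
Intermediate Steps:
U(y, a) = -2 (U(y, a) = -2*1 = -2)
A(f, N) = -3 + f (A(f, N) = (-2 + f) - 1 = -3 + f)
-29*((5*(-4))*A(-4, -5) - 111) = -29*((5*(-4))*(-3 - 4) - 111) = -29*(-20*(-7) - 111) = -29*(140 - 111) = -29*29 = -841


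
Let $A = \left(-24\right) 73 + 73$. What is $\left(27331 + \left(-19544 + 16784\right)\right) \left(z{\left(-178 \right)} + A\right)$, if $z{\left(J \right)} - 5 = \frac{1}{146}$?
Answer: $- \frac{6005226113}{146} \approx -4.1132 \cdot 10^{7}$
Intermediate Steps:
$z{\left(J \right)} = \frac{731}{146}$ ($z{\left(J \right)} = 5 + \frac{1}{146} = \frac{731}{146}$)
$A = -1679$ ($A = -1752 + 73 = -1679$)
$\left(27331 + \left(-19544 + 16784\right)\right) \left(z{\left(-178 \right)} + A\right) = \left(27331 + \left(-19544 + 16784\right)\right) \left(\frac{731}{146} - 1679\right) = \left(27331 - 2760\right) \left(- \frac{244403}{146}\right) = 24571 \left(- \frac{244403}{146}\right) = - \frac{6005226113}{146}$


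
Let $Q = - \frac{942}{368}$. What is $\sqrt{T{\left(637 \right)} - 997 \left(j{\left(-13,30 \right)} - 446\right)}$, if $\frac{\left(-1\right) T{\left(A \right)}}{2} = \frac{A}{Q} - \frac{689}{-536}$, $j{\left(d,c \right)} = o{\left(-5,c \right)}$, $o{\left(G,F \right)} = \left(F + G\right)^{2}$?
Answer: $\frac{i \sqrt{708913128872415}}{63114} \approx 421.86 i$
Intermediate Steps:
$Q = - \frac{471}{184}$ ($Q = \left(-942\right) \frac{1}{368} = - \frac{471}{184} \approx -2.5598$)
$j{\left(d,c \right)} = \left(-5 + c\right)^{2}$ ($j{\left(d,c \right)} = \left(c - 5\right)^{2} = \left(-5 + c\right)^{2}$)
$T{\left(A \right)} = - \frac{689}{268} + \frac{368 A}{471}$ ($T{\left(A \right)} = - 2 \left(\frac{A}{- \frac{471}{184}} - \frac{689}{-536}\right) = - 2 \left(A \left(- \frac{184}{471}\right) - - \frac{689}{536}\right) = - 2 \left(- \frac{184 A}{471} + \frac{689}{536}\right) = - 2 \left(\frac{689}{536} - \frac{184 A}{471}\right) = - \frac{689}{268} + \frac{368 A}{471}$)
$\sqrt{T{\left(637 \right)} - 997 \left(j{\left(-13,30 \right)} - 446\right)} = \sqrt{\left(- \frac{689}{268} + \frac{368}{471} \cdot 637\right) - 997 \left(\left(-5 + 30\right)^{2} - 446\right)} = \sqrt{\left(- \frac{689}{268} + \frac{234416}{471}\right) - 997 \left(25^{2} - 446\right)} = \sqrt{\frac{62498969}{126228} - 997 \left(625 - 446\right)} = \sqrt{\frac{62498969}{126228} - 178463} = \sqrt{- \frac{22464528595}{126228}} = \frac{i \sqrt{708913128872415}}{63114}$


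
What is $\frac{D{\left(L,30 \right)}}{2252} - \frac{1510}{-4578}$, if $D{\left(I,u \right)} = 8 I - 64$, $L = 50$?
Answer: $\frac{617341}{1288707} \approx 0.47904$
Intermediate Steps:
$D{\left(I,u \right)} = -64 + 8 I$
$\frac{D{\left(L,30 \right)}}{2252} - \frac{1510}{-4578} = \frac{-64 + 8 \cdot 50}{2252} - \frac{1510}{-4578} = \left(-64 + 400\right) \frac{1}{2252} - - \frac{755}{2289} = 336 \cdot \frac{1}{2252} + \frac{755}{2289} = \frac{84}{563} + \frac{755}{2289} = \frac{617341}{1288707}$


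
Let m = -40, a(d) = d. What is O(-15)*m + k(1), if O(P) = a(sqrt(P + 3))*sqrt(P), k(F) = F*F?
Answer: 1 + 240*sqrt(5) ≈ 537.66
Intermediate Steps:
k(F) = F**2
O(P) = sqrt(P)*sqrt(3 + P) (O(P) = sqrt(P + 3)*sqrt(P) = sqrt(3 + P)*sqrt(P) = sqrt(P)*sqrt(3 + P))
O(-15)*m + k(1) = (sqrt(-15)*sqrt(3 - 15))*(-40) + 1**2 = ((I*sqrt(15))*sqrt(-12))*(-40) + 1 = ((I*sqrt(15))*(2*I*sqrt(3)))*(-40) + 1 = -6*sqrt(5)*(-40) + 1 = 240*sqrt(5) + 1 = 1 + 240*sqrt(5)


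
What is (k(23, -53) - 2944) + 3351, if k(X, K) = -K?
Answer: 460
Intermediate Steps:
(k(23, -53) - 2944) + 3351 = (-1*(-53) - 2944) + 3351 = (53 - 2944) + 3351 = -2891 + 3351 = 460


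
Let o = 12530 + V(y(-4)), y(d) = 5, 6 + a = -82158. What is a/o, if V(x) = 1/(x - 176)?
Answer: -14050044/2142629 ≈ -6.5574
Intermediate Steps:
a = -82164 (a = -6 - 82158 = -82164)
V(x) = 1/(-176 + x)
o = 2142629/171 (o = 12530 + 1/(-176 + 5) = 12530 + 1/(-171) = 12530 - 1/171 = 2142629/171 ≈ 12530.)
a/o = -82164/2142629/171 = -82164*171/2142629 = -14050044/2142629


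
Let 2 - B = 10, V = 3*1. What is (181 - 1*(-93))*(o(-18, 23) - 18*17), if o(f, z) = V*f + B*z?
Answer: -149056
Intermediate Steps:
V = 3
B = -8 (B = 2 - 1*10 = 2 - 10 = -8)
o(f, z) = -8*z + 3*f (o(f, z) = 3*f - 8*z = -8*z + 3*f)
(181 - 1*(-93))*(o(-18, 23) - 18*17) = (181 - 1*(-93))*((-8*23 + 3*(-18)) - 18*17) = (181 + 93)*((-184 - 54) - 306) = 274*(-238 - 306) = 274*(-544) = -149056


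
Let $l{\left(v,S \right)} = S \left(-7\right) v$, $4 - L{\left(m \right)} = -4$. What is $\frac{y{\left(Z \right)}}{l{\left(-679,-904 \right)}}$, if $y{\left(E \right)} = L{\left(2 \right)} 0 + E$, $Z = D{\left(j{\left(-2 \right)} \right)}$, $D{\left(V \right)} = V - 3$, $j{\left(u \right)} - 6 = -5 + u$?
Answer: $\frac{1}{1074178} \approx 9.3094 \cdot 10^{-7}$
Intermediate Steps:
$L{\left(m \right)} = 8$ ($L{\left(m \right)} = 4 - -4 = 4 + 4 = 8$)
$l{\left(v,S \right)} = - 7 S v$
$j{\left(u \right)} = 1 + u$ ($j{\left(u \right)} = 6 + \left(-5 + u\right) = 1 + u$)
$D{\left(V \right)} = -3 + V$
$Z = -4$ ($Z = -3 + \left(1 - 2\right) = -3 - 1 = -4$)
$y{\left(E \right)} = E$ ($y{\left(E \right)} = 8 \cdot 0 + E = 0 + E = E$)
$\frac{y{\left(Z \right)}}{l{\left(-679,-904 \right)}} = - \frac{4}{\left(-7\right) \left(-904\right) \left(-679\right)} = - \frac{4}{-4296712} = \left(-4\right) \left(- \frac{1}{4296712}\right) = \frac{1}{1074178}$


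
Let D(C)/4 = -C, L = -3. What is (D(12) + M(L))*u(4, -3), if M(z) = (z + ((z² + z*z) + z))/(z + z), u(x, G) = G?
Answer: 150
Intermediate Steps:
D(C) = -4*C (D(C) = 4*(-C) = -4*C)
M(z) = (2*z + 2*z²)/(2*z) (M(z) = (z + ((z² + z²) + z))/((2*z)) = (z + (2*z² + z))*(1/(2*z)) = (z + (z + 2*z²))*(1/(2*z)) = (2*z + 2*z²)*(1/(2*z)) = (2*z + 2*z²)/(2*z))
(D(12) + M(L))*u(4, -3) = (-4*12 + (1 - 3))*(-3) = (-48 - 2)*(-3) = -50*(-3) = 150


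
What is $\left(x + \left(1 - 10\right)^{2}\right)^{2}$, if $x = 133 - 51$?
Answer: $26569$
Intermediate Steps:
$x = 82$ ($x = 133 - 51 = 82$)
$\left(x + \left(1 - 10\right)^{2}\right)^{2} = \left(82 + \left(1 - 10\right)^{2}\right)^{2} = \left(82 + \left(-9\right)^{2}\right)^{2} = \left(82 + 81\right)^{2} = 163^{2} = 26569$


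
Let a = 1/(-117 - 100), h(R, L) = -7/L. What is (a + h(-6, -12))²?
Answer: 2271049/6780816 ≈ 0.33492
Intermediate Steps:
a = -1/217 (a = 1/(-217) = -1/217 ≈ -0.0046083)
(a + h(-6, -12))² = (-1/217 - 7/(-12))² = (-1/217 - 7*(-1/12))² = (-1/217 + 7/12)² = (1507/2604)² = 2271049/6780816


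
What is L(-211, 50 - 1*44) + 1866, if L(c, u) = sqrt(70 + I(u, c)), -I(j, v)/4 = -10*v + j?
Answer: 1866 + I*sqrt(8394) ≈ 1866.0 + 91.619*I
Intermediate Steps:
I(j, v) = -4*j + 40*v (I(j, v) = -4*(-10*v + j) = -4*(j - 10*v) = -4*j + 40*v)
L(c, u) = sqrt(70 - 4*u + 40*c) (L(c, u) = sqrt(70 + (-4*u + 40*c)) = sqrt(70 - 4*u + 40*c))
L(-211, 50 - 1*44) + 1866 = sqrt(70 - 4*(50 - 1*44) + 40*(-211)) + 1866 = sqrt(70 - 4*(50 - 44) - 8440) + 1866 = sqrt(70 - 4*6 - 8440) + 1866 = sqrt(70 - 24 - 8440) + 1866 = sqrt(-8394) + 1866 = I*sqrt(8394) + 1866 = 1866 + I*sqrt(8394)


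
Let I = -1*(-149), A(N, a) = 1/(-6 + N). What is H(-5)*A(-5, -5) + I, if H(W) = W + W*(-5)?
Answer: 1619/11 ≈ 147.18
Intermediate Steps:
I = 149
H(W) = -4*W (H(W) = W - 5*W = -4*W)
H(-5)*A(-5, -5) + I = (-4*(-5))/(-6 - 5) + 149 = 20/(-11) + 149 = 20*(-1/11) + 149 = -20/11 + 149 = 1619/11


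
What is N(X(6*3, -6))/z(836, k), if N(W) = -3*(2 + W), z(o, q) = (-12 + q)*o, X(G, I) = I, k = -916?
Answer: -3/193952 ≈ -1.5468e-5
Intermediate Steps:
z(o, q) = o*(-12 + q)
N(W) = -6 - 3*W
N(X(6*3, -6))/z(836, k) = (-6 - 3*(-6))/((836*(-12 - 916))) = (-6 + 18)/((836*(-928))) = 12/(-775808) = 12*(-1/775808) = -3/193952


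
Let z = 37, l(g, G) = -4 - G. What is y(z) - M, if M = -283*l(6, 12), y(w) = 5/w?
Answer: -167531/37 ≈ -4527.9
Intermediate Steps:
M = 4528 (M = -283*(-4 - 1*12) = -283*(-4 - 12) = -283*(-16) = 4528)
y(z) - M = 5/37 - 1*4528 = 5*(1/37) - 4528 = 5/37 - 4528 = -167531/37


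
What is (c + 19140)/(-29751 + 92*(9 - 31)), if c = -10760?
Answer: -1676/6355 ≈ -0.26373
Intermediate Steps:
(c + 19140)/(-29751 + 92*(9 - 31)) = (-10760 + 19140)/(-29751 + 92*(9 - 31)) = 8380/(-29751 + 92*(-22)) = 8380/(-29751 - 2024) = 8380/(-31775) = 8380*(-1/31775) = -1676/6355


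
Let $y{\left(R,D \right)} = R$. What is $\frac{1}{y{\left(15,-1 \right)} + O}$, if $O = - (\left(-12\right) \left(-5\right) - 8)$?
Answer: $- \frac{1}{37} \approx -0.027027$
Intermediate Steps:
$O = -52$ ($O = - (60 - 8) = \left(-1\right) 52 = -52$)
$\frac{1}{y{\left(15,-1 \right)} + O} = \frac{1}{15 - 52} = \frac{1}{-37} = - \frac{1}{37}$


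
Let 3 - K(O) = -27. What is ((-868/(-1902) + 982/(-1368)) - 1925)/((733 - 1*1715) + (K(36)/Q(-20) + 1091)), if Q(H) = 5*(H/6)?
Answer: -2087252975/116219808 ≈ -17.960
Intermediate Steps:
K(O) = 30 (K(O) = 3 - 1*(-27) = 3 + 27 = 30)
Q(H) = 5*H/6 (Q(H) = 5*(H*(1/6)) = 5*(H/6) = 5*H/6)
((-868/(-1902) + 982/(-1368)) - 1925)/((733 - 1*1715) + (K(36)/Q(-20) + 1091)) = ((-868/(-1902) + 982/(-1368)) - 1925)/((733 - 1*1715) + (30/(((5/6)*(-20))) + 1091)) = ((-868*(-1/1902) + 982*(-1/1368)) - 1925)/((733 - 1715) + (30/(-50/3) + 1091)) = ((434/951 - 491/684) - 1925)/(-982 + (30*(-3/50) + 1091)) = (-56695/216828 - 1925)/(-982 + (-9/5 + 1091)) = -417450595/(216828*(-982 + 5446/5)) = -417450595/(216828*536/5) = -417450595/216828*5/536 = -2087252975/116219808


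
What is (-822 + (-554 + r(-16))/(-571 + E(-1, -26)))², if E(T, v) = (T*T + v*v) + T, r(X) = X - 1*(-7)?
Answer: 7546918129/11025 ≈ 6.8453e+5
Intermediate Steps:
r(X) = 7 + X (r(X) = X + 7 = 7 + X)
E(T, v) = T + T² + v² (E(T, v) = (T² + v²) + T = T + T² + v²)
(-822 + (-554 + r(-16))/(-571 + E(-1, -26)))² = (-822 + (-554 + (7 - 16))/(-571 + (-1 + (-1)² + (-26)²)))² = (-822 + (-554 - 9)/(-571 + (-1 + 1 + 676)))² = (-822 - 563/(-571 + 676))² = (-822 - 563/105)² = (-86873/105)² = 7546918129/11025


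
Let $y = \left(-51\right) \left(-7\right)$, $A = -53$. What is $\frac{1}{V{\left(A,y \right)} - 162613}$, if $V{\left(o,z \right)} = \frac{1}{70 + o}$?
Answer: $- \frac{17}{2764420} \approx -6.1496 \cdot 10^{-6}$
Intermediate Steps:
$y = 357$
$\frac{1}{V{\left(A,y \right)} - 162613} = \frac{1}{\frac{1}{70 - 53} - 162613} = \frac{1}{\frac{1}{17} - 162613} = \frac{1}{- \frac{2764420}{17}} = - \frac{17}{2764420}$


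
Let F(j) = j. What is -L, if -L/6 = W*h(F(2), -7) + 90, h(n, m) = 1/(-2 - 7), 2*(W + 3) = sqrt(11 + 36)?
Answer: 542 - sqrt(47)/3 ≈ 539.71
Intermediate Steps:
W = -3 + sqrt(47)/2 (W = -3 + sqrt(11 + 36)/2 = -3 + sqrt(47)/2 ≈ 0.42783)
h(n, m) = -1/9 (h(n, m) = 1/(-9) = -1/9)
L = -542 + sqrt(47)/3 (L = -6*((-3 + sqrt(47)/2)*(-1/9) + 90) = -6*((1/3 - sqrt(47)/18) + 90) = -6*(271/3 - sqrt(47)/18) = -542 + sqrt(47)/3 ≈ -539.71)
-L = -(-542 + sqrt(47)/3) = 542 - sqrt(47)/3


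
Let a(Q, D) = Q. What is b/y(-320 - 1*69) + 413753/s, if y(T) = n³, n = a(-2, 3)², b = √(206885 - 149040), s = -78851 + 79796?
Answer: 413753/945 + √57845/64 ≈ 441.59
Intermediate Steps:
s = 945
b = √57845 ≈ 240.51
n = 4 (n = (-2)² = 4)
y(T) = 64 (y(T) = 4³ = 64)
b/y(-320 - 1*69) + 413753/s = √57845/64 + 413753/945 = 413753/945 + √57845/64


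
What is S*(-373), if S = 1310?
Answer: -488630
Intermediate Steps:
S*(-373) = 1310*(-373) = -488630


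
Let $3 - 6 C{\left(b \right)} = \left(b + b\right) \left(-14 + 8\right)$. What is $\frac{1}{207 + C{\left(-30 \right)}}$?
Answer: $\frac{2}{295} \approx 0.0067797$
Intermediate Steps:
$C{\left(b \right)} = \frac{1}{2} + 2 b$ ($C{\left(b \right)} = \frac{1}{2} - \frac{\left(b + b\right) \left(-14 + 8\right)}{6} = \frac{1}{2} - \frac{2 b \left(-6\right)}{6} = \frac{1}{2} - \frac{\left(-12\right) b}{6} = \frac{1}{2} + 2 b$)
$\frac{1}{207 + C{\left(-30 \right)}} = \frac{1}{207 + \left(\frac{1}{2} + 2 \left(-30\right)\right)} = \frac{1}{207 + \left(\frac{1}{2} - 60\right)} = \frac{1}{207 - \frac{119}{2}} = \frac{1}{\frac{295}{2}} = \frac{2}{295}$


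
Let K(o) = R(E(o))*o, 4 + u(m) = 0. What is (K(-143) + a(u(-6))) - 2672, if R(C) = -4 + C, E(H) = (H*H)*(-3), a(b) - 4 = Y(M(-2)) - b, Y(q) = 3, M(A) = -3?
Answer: 8770532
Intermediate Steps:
u(m) = -4 (u(m) = -4 + 0 = -4)
a(b) = 7 - b (a(b) = 4 + (3 - b) = 7 - b)
E(H) = -3*H² (E(H) = H²*(-3) = -3*H²)
K(o) = o*(-4 - 3*o²) (K(o) = (-4 - 3*o²)*o = o*(-4 - 3*o²))
(K(-143) + a(u(-6))) - 2672 = (-1*(-143)*(4 + 3*(-143)²) + (7 - 1*(-4))) - 2672 = (-1*(-143)*(4 + 3*20449) + (7 + 4)) - 2672 = (-1*(-143)*(4 + 61347) + 11) - 2672 = (-1*(-143)*61351 + 11) - 2672 = (8773193 + 11) - 2672 = 8773204 - 2672 = 8770532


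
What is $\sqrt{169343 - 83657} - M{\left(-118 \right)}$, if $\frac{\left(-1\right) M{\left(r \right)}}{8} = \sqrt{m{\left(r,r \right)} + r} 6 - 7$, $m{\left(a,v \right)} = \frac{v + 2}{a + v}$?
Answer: $-56 + \sqrt{85686} + \frac{48 i \sqrt{409047}}{59} \approx 236.72 + 520.33 i$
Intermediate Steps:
$m{\left(a,v \right)} = \frac{2 + v}{a + v}$
$M{\left(r \right)} = 56 - 48 \sqrt{r + \frac{2 + r}{2 r}}$ ($M{\left(r \right)} = - 8 \left(\sqrt{\frac{2 + r}{r + r} + r} 6 - 7\right) = - 8 \left(\sqrt{\frac{2 + r}{2 r} + r} 6 - 7\right) = - 8 \left(\sqrt{r + \frac{2 + r}{2 r}} 6 - 7\right) = - 8 \left(6 \sqrt{r + \frac{2 + r}{2 r}} - 7\right) = - 8 \left(-7 + 6 \sqrt{r + \frac{2 + r}{2 r}}\right) = 56 - 48 \sqrt{r + \frac{2 + r}{2 r}}$)
$\sqrt{169343 - 83657} - M{\left(-118 \right)} = \sqrt{169343 - 83657} - \left(56 - 24 \sqrt{2 + 4 \left(-118\right) + \frac{4}{-118}}\right) = \sqrt{85686} - \left(56 - 24 \sqrt{2 - 472 + 4 \left(- \frac{1}{118}\right)}\right) = \sqrt{85686} - \left(56 - 24 \sqrt{2 - 472 - \frac{2}{59}}\right) = \sqrt{85686} - \left(56 - 24 \sqrt{- \frac{27732}{59}}\right) = \sqrt{85686} - \left(56 - 24 \frac{2 i \sqrt{409047}}{59}\right) = \sqrt{85686} - \left(56 - \frac{48 i \sqrt{409047}}{59}\right) = -56 + \sqrt{85686} + \frac{48 i \sqrt{409047}}{59}$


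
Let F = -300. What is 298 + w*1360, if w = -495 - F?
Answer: -264902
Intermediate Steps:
w = -195 (w = -495 - 1*(-300) = -495 + 300 = -195)
298 + w*1360 = 298 - 195*1360 = 298 - 265200 = -264902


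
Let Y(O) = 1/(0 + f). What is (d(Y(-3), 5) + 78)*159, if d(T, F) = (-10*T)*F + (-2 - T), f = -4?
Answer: 56445/4 ≈ 14111.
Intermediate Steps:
Y(O) = -1/4 (Y(O) = 1/(0 - 4) = 1/(-4) = -1/4)
d(T, F) = -2 - T - 10*F*T (d(T, F) = -10*F*T + (-2 - T) = -2 - T - 10*F*T)
(d(Y(-3), 5) + 78)*159 = ((-2 - 1*(-1/4) - 10*5*(-1/4)) + 78)*159 = ((-2 + 1/4 + 25/2) + 78)*159 = (43/4 + 78)*159 = (355/4)*159 = 56445/4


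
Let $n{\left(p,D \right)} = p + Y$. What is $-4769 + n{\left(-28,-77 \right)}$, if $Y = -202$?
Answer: $-4999$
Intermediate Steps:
$n{\left(p,D \right)} = -202 + p$ ($n{\left(p,D \right)} = p - 202 = -202 + p$)
$-4769 + n{\left(-28,-77 \right)} = -4769 - 230 = -4999$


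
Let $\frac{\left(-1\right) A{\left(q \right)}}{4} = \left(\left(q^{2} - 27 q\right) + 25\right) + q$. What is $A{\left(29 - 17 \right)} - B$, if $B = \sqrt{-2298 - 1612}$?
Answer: $572 - i \sqrt{3910} \approx 572.0 - 62.53 i$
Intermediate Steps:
$B = i \sqrt{3910}$ ($B = \sqrt{-3910} = i \sqrt{3910} \approx 62.53 i$)
$A{\left(q \right)} = -100 - 4 q^{2} + 104 q$ ($A{\left(q \right)} = - 4 \left(\left(\left(q^{2} - 27 q\right) + 25\right) + q\right) = - 4 \left(\left(25 + q^{2} - 27 q\right) + q\right) = - 4 \left(25 + q^{2} - 26 q\right) = -100 - 4 q^{2} + 104 q$)
$A{\left(29 - 17 \right)} - B = \left(-100 - 4 \left(29 - 17\right)^{2} + 104 \left(29 - 17\right)\right) - i \sqrt{3910} = \left(-100 - 4 \cdot 12^{2} + 104 \cdot 12\right) - i \sqrt{3910} = \left(-100 - 576 + 1248\right) - i \sqrt{3910} = 572 - i \sqrt{3910}$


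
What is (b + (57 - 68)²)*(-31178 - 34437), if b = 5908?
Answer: -395592835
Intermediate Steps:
(b + (57 - 68)²)*(-31178 - 34437) = (5908 + (57 - 68)²)*(-31178 - 34437) = (5908 + (-11)²)*(-65615) = (5908 + 121)*(-65615) = 6029*(-65615) = -395592835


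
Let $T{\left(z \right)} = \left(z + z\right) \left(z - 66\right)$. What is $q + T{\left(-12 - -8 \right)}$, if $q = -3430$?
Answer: $-2870$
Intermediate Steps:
$T{\left(z \right)} = 2 z \left(-66 + z\right)$
$q + T{\left(-12 - -8 \right)} = -3430 + 2 \left(-12 - -8\right) \left(-66 - 4\right) = -3430 + 2 \left(-12 + 8\right) \left(-66 + \left(-12 + 8\right)\right) = -3430 + 2 \left(-4\right) \left(-66 - 4\right) = -3430 + 2 \left(-4\right) \left(-70\right) = -3430 + 560 = -2870$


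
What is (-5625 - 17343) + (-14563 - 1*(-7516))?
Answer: -30015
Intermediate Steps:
(-5625 - 17343) + (-14563 - 1*(-7516)) = -22968 + (-14563 + 7516) = -22968 - 7047 = -30015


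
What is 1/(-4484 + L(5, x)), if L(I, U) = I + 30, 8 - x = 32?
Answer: -1/4449 ≈ -0.00022477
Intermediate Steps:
x = -24 (x = 8 - 1*32 = 8 - 32 = -24)
L(I, U) = 30 + I
1/(-4484 + L(5, x)) = 1/(-4484 + (30 + 5)) = 1/(-4484 + 35) = 1/(-4449) = -1/4449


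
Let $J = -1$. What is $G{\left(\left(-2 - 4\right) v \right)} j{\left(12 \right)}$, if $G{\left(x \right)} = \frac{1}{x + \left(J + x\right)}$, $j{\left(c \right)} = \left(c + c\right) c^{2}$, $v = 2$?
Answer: $- \frac{3456}{25} \approx -138.24$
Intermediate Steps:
$j{\left(c \right)} = 2 c^{3}$ ($j{\left(c \right)} = 2 c c^{2} = 2 c^{3}$)
$G{\left(x \right)} = \frac{1}{-1 + 2 x}$ ($G{\left(x \right)} = \frac{1}{x + \left(-1 + x\right)} = \frac{1}{-1 + 2 x}$)
$G{\left(\left(-2 - 4\right) v \right)} j{\left(12 \right)} = \frac{2 \cdot 12^{3}}{-1 + 2 \left(-2 - 4\right) 2} = \frac{2 \cdot 1728}{-1 + 2 \left(\left(-6\right) 2\right)} = \frac{1}{-1 + 2 \left(-12\right)} 3456 = \frac{1}{-1 - 24} \cdot 3456 = \frac{1}{-25} \cdot 3456 = \left(- \frac{1}{25}\right) 3456 = - \frac{3456}{25}$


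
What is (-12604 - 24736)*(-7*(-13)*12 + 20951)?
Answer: -823085620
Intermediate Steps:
(-12604 - 24736)*(-7*(-13)*12 + 20951) = -37340*(91*12 + 20951) = -37340*(1092 + 20951) = -37340*22043 = -823085620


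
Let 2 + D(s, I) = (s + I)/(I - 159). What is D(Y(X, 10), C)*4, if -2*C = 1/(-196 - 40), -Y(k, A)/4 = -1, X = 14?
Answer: -607932/75047 ≈ -8.1007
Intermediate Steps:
Y(k, A) = 4 (Y(k, A) = -4*(-1) = 4)
C = 1/472 (C = -1/(2*(-196 - 40)) = -½/(-236) = -½*(-1/236) = 1/472 ≈ 0.0021186)
D(s, I) = -2 + (I + s)/(-159 + I) (D(s, I) = -2 + (s + I)/(I - 159) = -2 + (I + s)/(-159 + I))
D(Y(X, 10), C)*4 = ((318 + 4 - 1*1/472)/(-159 + 1/472))*4 = ((318 + 4 - 1/472)/(-75047/472))*4 = -472/75047*151983/472*4 = -151983/75047*4 = -607932/75047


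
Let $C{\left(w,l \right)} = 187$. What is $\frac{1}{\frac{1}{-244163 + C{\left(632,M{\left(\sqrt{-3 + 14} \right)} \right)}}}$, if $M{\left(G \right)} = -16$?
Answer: $-243976$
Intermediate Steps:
$\frac{1}{\frac{1}{-244163 + C{\left(632,M{\left(\sqrt{-3 + 14} \right)} \right)}}} = \frac{1}{\frac{1}{-244163 + 187}} = \frac{1}{\frac{1}{-243976}} = \frac{1}{- \frac{1}{243976}} = -243976$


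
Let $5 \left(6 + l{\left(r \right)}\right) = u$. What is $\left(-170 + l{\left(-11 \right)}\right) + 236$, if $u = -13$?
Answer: $\frac{287}{5} \approx 57.4$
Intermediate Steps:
$l{\left(r \right)} = - \frac{43}{5}$ ($l{\left(r \right)} = -6 + \frac{1}{5} \left(-13\right) = -6 - \frac{13}{5} = - \frac{43}{5}$)
$\left(-170 + l{\left(-11 \right)}\right) + 236 = \left(-170 - \frac{43}{5}\right) + 236 = - \frac{893}{5} + 236 = \frac{287}{5}$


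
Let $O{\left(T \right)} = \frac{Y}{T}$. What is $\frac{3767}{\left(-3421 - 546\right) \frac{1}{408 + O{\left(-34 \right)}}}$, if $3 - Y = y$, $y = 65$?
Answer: $- \frac{26244689}{67439} \approx -389.16$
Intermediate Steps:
$Y = -62$ ($Y = 3 - 65 = -62$)
$O{\left(T \right)} = - \frac{62}{T}$
$\frac{3767}{\left(-3421 - 546\right) \frac{1}{408 + O{\left(-34 \right)}}} = \frac{3767}{\left(-3421 - 546\right) \frac{1}{408 - \frac{62}{-34}}} = \frac{3767}{\left(-3967\right) \frac{1}{408 - - \frac{31}{17}}} = \frac{3767}{\left(-3967\right) \frac{1}{408 + \frac{31}{17}}} = \frac{3767}{\left(-3967\right) \frac{1}{\frac{6967}{17}}} = \frac{3767}{\left(-3967\right) \frac{17}{6967}} = \frac{3767}{- \frac{67439}{6967}} = 3767 \left(- \frac{6967}{67439}\right) = - \frac{26244689}{67439}$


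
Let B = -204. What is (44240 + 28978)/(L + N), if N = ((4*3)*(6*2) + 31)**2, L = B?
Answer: 73218/30421 ≈ 2.4068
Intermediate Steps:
L = -204
N = 30625 (N = (12*12 + 31)**2 = (144 + 31)**2 = 175**2 = 30625)
(44240 + 28978)/(L + N) = (44240 + 28978)/(-204 + 30625) = 73218/30421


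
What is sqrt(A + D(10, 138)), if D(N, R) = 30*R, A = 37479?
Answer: sqrt(41619) ≈ 204.01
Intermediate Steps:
sqrt(A + D(10, 138)) = sqrt(37479 + 30*138) = sqrt(37479 + 4140) = sqrt(41619)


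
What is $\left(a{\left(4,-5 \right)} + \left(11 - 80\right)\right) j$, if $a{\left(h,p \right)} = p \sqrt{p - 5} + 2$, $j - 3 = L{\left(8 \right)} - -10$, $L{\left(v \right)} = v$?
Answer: $-1407 - 105 i \sqrt{10} \approx -1407.0 - 332.04 i$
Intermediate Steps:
$j = 21$ ($j = 3 + \left(8 - -10\right) = 3 + \left(8 + 10\right) = 3 + 18 = 21$)
$a{\left(h,p \right)} = 2 + p \sqrt{-5 + p}$ ($a{\left(h,p \right)} = p \sqrt{-5 + p} + 2 = 2 + p \sqrt{-5 + p}$)
$\left(a{\left(4,-5 \right)} + \left(11 - 80\right)\right) j = \left(\left(2 - 5 \sqrt{-5 - 5}\right) + \left(11 - 80\right)\right) 21 = \left(\left(2 - 5 \sqrt{-10}\right) + \left(11 - 80\right)\right) 21 = \left(\left(2 - 5 i \sqrt{10}\right) - 69\right) 21 = \left(-67 - 5 i \sqrt{10}\right) 21 = -1407 - 105 i \sqrt{10}$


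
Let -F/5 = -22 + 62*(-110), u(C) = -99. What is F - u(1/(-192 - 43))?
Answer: 34309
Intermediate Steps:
F = 34210 (F = -5*(-22 + 62*(-110)) = -5*(-22 - 6820) = -5*(-6842) = 34210)
F - u(1/(-192 - 43)) = 34210 - 1*(-99) = 34210 + 99 = 34309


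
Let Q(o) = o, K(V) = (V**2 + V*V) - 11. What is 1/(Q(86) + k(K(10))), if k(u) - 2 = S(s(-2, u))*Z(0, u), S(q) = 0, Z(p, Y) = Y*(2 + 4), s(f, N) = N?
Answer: 1/88 ≈ 0.011364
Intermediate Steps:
K(V) = -11 + 2*V**2 (K(V) = (V**2 + V**2) - 11 = 2*V**2 - 11 = -11 + 2*V**2)
Z(p, Y) = 6*Y (Z(p, Y) = Y*6 = 6*Y)
k(u) = 2 (k(u) = 2 + 0*(6*u) = 2 + 0 = 2)
1/(Q(86) + k(K(10))) = 1/(86 + 2) = 1/88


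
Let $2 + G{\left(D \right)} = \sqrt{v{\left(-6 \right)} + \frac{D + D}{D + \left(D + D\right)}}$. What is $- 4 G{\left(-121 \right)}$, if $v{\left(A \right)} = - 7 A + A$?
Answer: $8 - \frac{4 \sqrt{330}}{3} \approx -16.221$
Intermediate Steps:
$v{\left(A \right)} = - 6 A$
$G{\left(D \right)} = -2 + \frac{\sqrt{330}}{3}$ ($G{\left(D \right)} = -2 + \sqrt{\left(-6\right) \left(-6\right) + \frac{D + D}{D + \left(D + D\right)}} = -2 + \sqrt{36 + \frac{2 D}{D + 2 D}} = -2 + \sqrt{36 + \frac{2 D}{3 D}} = -2 + \sqrt{36 + 2 D \frac{1}{3 D}} = -2 + \sqrt{36 + \frac{2}{3}} = -2 + \sqrt{\frac{110}{3}} = -2 + \frac{\sqrt{330}}{3}$)
$- 4 G{\left(-121 \right)} = - 4 \left(-2 + \frac{\sqrt{330}}{3}\right) = 8 - \frac{4 \sqrt{330}}{3}$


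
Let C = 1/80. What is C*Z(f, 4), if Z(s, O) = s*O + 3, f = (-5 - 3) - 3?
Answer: -41/80 ≈ -0.51250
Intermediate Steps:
f = -11 (f = -8 - 3 = -11)
Z(s, O) = 3 + O*s (Z(s, O) = O*s + 3 = 3 + O*s)
C = 1/80 ≈ 0.012500
C*Z(f, 4) = (3 + 4*(-11))/80 = (3 - 44)/80 = (1/80)*(-41) = -41/80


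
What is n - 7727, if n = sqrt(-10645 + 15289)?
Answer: -7727 + 6*sqrt(129) ≈ -7658.9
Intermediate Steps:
n = 6*sqrt(129) (n = sqrt(4644) = 6*sqrt(129) ≈ 68.147)
n - 7727 = 6*sqrt(129) - 7727 = -7727 + 6*sqrt(129)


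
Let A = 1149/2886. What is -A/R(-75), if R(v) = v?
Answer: 383/72150 ≈ 0.0053084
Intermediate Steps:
A = 383/962 (A = 1149*(1/2886) = 383/962 ≈ 0.39813)
-A/R(-75) = -383/(962*(-75)) = -383*(-1)/(962*75) = -1*(-383/72150) = 383/72150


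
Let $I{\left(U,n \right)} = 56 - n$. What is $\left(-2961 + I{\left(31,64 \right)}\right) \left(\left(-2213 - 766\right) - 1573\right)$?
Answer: $13514888$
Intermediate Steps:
$\left(-2961 + I{\left(31,64 \right)}\right) \left(\left(-2213 - 766\right) - 1573\right) = \left(-2961 + \left(56 - 64\right)\right) \left(\left(-2213 - 766\right) - 1573\right) = \left(-2961 - 8\right) \left(-2979 - 1573\right) = \left(-2969\right) \left(-4552\right) = 13514888$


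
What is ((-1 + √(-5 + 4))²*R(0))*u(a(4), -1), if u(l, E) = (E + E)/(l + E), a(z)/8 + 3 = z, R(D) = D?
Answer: 0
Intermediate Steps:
a(z) = -24 + 8*z
u(l, E) = 2*E/(E + l) (u(l, E) = (2*E)/(E + l) = 2*E/(E + l))
((-1 + √(-5 + 4))²*R(0))*u(a(4), -1) = ((-1 + √(-5 + 4))²*0)*(2*(-1)/(-1 + (-24 + 8*4))) = ((-1 + √(-1))²*0)*(2*(-1)/(-1 + (-24 + 32))) = ((-1 + I)²*0)*(2*(-1)/(-1 + 8)) = 0*(2*(-1)/7) = 0*(2*(-1)*(⅐)) = 0*(-2/7) = 0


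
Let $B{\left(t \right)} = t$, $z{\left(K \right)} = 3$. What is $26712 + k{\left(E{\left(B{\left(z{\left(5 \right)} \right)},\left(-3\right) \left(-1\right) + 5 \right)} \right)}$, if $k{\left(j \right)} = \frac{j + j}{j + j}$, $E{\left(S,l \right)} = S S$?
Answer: $26713$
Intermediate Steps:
$E{\left(S,l \right)} = S^{2}$
$k{\left(j \right)} = 1$ ($k{\left(j \right)} = \frac{2 j}{2 j} = 2 j \frac{1}{2 j} = 1$)
$26712 + k{\left(E{\left(B{\left(z{\left(5 \right)} \right)},\left(-3\right) \left(-1\right) + 5 \right)} \right)} = 26712 + 1 = 26713$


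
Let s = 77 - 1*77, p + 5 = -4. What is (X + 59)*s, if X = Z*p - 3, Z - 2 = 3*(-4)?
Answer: 0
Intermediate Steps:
p = -9 (p = -5 - 4 = -9)
s = 0 (s = 77 - 77 = 0)
Z = -10 (Z = 2 + 3*(-4) = 2 - 12 = -10)
X = 87 (X = -10*(-9) - 3 = 90 - 3 = 87)
(X + 59)*s = (87 + 59)*0 = 146*0 = 0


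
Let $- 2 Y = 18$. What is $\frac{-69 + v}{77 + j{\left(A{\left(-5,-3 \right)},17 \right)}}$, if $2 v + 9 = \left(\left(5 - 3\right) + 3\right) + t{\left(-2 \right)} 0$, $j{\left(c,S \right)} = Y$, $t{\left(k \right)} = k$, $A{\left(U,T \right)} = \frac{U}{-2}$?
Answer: $- \frac{71}{68} \approx -1.0441$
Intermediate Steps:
$A{\left(U,T \right)} = - \frac{U}{2}$ ($A{\left(U,T \right)} = U \left(- \frac{1}{2}\right) = - \frac{U}{2}$)
$Y = -9$ ($Y = \left(- \frac{1}{2}\right) 18 = -9$)
$j{\left(c,S \right)} = -9$
$v = -2$ ($v = - \frac{9}{2} + \frac{\left(\left(5 - 3\right) + 3\right) - 0}{2} = - \frac{9}{2} + \frac{\left(2 + 3\right) + 0}{2} = - \frac{9}{2} + \frac{5 + 0}{2} = - \frac{9}{2} + \frac{1}{2} \cdot 5 = - \frac{9}{2} + \frac{5}{2} = -2$)
$\frac{-69 + v}{77 + j{\left(A{\left(-5,-3 \right)},17 \right)}} = \frac{-69 - 2}{77 - 9} = - \frac{71}{68}$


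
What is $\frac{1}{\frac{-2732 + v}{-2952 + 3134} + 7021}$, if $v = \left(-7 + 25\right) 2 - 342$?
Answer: $\frac{13}{91056} \approx 0.00014277$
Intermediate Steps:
$v = -306$ ($v = 18 \cdot 2 - 342 = 36 - 342 = -306$)
$\frac{1}{\frac{-2732 + v}{-2952 + 3134} + 7021} = \frac{1}{\frac{-2732 - 306}{-2952 + 3134} + 7021} = \frac{1}{- \frac{3038}{182} + 7021} = \frac{1}{\left(-3038\right) \frac{1}{182} + 7021} = \frac{1}{- \frac{217}{13} + 7021} = \frac{1}{\frac{91056}{13}} = \frac{13}{91056}$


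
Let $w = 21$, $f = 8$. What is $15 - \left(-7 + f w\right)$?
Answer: $-146$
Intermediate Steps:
$15 - \left(-7 + f w\right) = 15 - \left(-7 + 8 \cdot 21\right) = 15 - \left(-7 + 168\right) = 15 - 161 = -146$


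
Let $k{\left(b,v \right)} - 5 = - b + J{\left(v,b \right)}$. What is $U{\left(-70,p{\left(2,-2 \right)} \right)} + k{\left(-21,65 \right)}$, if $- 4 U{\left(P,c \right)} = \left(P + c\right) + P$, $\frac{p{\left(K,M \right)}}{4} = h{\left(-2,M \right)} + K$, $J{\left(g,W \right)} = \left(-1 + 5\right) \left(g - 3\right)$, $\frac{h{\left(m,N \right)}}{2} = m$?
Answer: $311$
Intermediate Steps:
$h{\left(m,N \right)} = 2 m$
$J{\left(g,W \right)} = -12 + 4 g$ ($J{\left(g,W \right)} = 4 \left(-3 + g\right) = -12 + 4 g$)
$p{\left(K,M \right)} = -16 + 4 K$ ($p{\left(K,M \right)} = 4 \left(2 \left(-2\right) + K\right) = 4 \left(-4 + K\right) = -16 + 4 K$)
$k{\left(b,v \right)} = -7 - b + 4 v$ ($k{\left(b,v \right)} = 5 - \left(12 + b - 4 v\right) = -7 - b + 4 v$)
$U{\left(P,c \right)} = - \frac{P}{2} - \frac{c}{4}$ ($U{\left(P,c \right)} = - \frac{\left(P + c\right) + P}{4} = - \frac{c + 2 P}{4} = - \frac{P}{2} - \frac{c}{4}$)
$U{\left(-70,p{\left(2,-2 \right)} \right)} + k{\left(-21,65 \right)} = \left(\left(- \frac{1}{2}\right) \left(-70\right) - \frac{-16 + 4 \cdot 2}{4}\right) - -274 = \left(35 - \frac{-16 + 8}{4}\right) + \left(-7 + 21 + 260\right) = \left(35 - -2\right) + 274 = \left(35 + 2\right) + 274 = 37 + 274 = 311$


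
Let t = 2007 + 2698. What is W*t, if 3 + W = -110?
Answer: -531665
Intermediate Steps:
W = -113 (W = -3 - 110 = -113)
t = 4705
W*t = -113*4705 = -531665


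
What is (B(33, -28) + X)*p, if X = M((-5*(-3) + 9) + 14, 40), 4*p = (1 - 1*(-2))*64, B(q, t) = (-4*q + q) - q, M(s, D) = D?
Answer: -4416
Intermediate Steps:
B(q, t) = -4*q (B(q, t) = -3*q - q = -4*q)
p = 48 (p = ((1 - 1*(-2))*64)/4 = ((1 + 2)*64)/4 = (3*64)/4 = (¼)*192 = 48)
X = 40
(B(33, -28) + X)*p = (-4*33 + 40)*48 = (-132 + 40)*48 = -92*48 = -4416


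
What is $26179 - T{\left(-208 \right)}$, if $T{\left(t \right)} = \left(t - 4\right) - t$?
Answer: $26183$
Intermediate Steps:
$T{\left(t \right)} = -4$ ($T{\left(t \right)} = \left(t - 4\right) - t = \left(-4 + t\right) - t = -4$)
$26179 - T{\left(-208 \right)} = 26179 - -4 = 26179 + 4 = 26183$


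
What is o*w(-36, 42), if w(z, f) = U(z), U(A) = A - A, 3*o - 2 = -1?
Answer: 0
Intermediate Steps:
o = 1/3 (o = 2/3 + (1/3)*(-1) = 2/3 - 1/3 = 1/3 ≈ 0.33333)
U(A) = 0
w(z, f) = 0
o*w(-36, 42) = (1/3)*0 = 0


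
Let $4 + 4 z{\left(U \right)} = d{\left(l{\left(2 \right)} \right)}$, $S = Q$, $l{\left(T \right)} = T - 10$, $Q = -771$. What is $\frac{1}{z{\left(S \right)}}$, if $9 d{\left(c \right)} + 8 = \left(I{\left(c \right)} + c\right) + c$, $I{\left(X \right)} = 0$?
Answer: $- \frac{3}{5} \approx -0.6$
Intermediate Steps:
$l{\left(T \right)} = -10 + T$ ($l{\left(T \right)} = T - 10 = -10 + T$)
$S = -771$
$d{\left(c \right)} = - \frac{8}{9} + \frac{2 c}{9}$ ($d{\left(c \right)} = - \frac{8}{9} + \frac{\left(0 + c\right) + c}{9} = - \frac{8}{9} + \frac{c + c}{9} = - \frac{8}{9} + \frac{2 c}{9}$)
$z{\left(U \right)} = - \frac{5}{3}$ ($z{\left(U \right)} = -1 + \frac{- \frac{8}{9} + \frac{2 \left(-10 + 2\right)}{9}}{4} = -1 + \frac{- \frac{8}{9} + \frac{2}{9} \left(-8\right)}{4} = -1 + \frac{- \frac{8}{9} - \frac{16}{9}}{4} = -1 + \frac{1}{4} \left(- \frac{8}{3}\right) = -1 - \frac{2}{3} = - \frac{5}{3}$)
$\frac{1}{z{\left(S \right)}} = \frac{1}{- \frac{5}{3}} = - \frac{3}{5}$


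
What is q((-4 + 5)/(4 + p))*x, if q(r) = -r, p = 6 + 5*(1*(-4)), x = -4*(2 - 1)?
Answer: -2/5 ≈ -0.40000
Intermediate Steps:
x = -4 (x = -4*1 = -4)
p = -14 (p = 6 + 5*(-4) = 6 - 20 = -14)
q((-4 + 5)/(4 + p))*x = -(-4 + 5)/(4 - 14)*(-4) = -1/(-10)*(-4) = -(-1)/10*(-4) = -1*(-1/10)*(-4) = (1/10)*(-4) = -2/5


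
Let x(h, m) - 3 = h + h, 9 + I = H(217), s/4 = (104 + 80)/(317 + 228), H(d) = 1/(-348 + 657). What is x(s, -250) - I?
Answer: 2475163/168405 ≈ 14.698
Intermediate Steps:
H(d) = 1/309
s = 736/545 (s = 4*((104 + 80)/(317 + 228)) = 4*(184/545) = 736/545 ≈ 1.3505)
I = -2780/309 (I = -9 + 1/309 = -2780/309 ≈ -8.9968)
x(h, m) = 3 + 2*h (x(h, m) = 3 + (h + h) = 3 + 2*h)
x(s, -250) - I = (3 + 2*(736/545)) - 1*(-2780/309) = (3 + 1472/545) + 2780/309 = 3107/545 + 2780/309 = 2475163/168405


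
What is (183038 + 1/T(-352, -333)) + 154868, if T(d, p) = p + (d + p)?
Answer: 343988307/1018 ≈ 3.3791e+5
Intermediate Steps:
T(d, p) = d + 2*p
(183038 + 1/T(-352, -333)) + 154868 = (183038 + 1/(-352 + 2*(-333))) + 154868 = (183038 + 1/(-352 - 666)) + 154868 = (183038 + 1/(-1018)) + 154868 = (183038 - 1/1018) + 154868 = 186332683/1018 + 154868 = 343988307/1018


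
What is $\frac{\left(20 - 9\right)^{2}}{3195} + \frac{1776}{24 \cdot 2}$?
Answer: $\frac{118336}{3195} \approx 37.038$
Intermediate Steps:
$\frac{\left(20 - 9\right)^{2}}{3195} + \frac{1776}{24 \cdot 2} = 11^{2} \cdot \frac{1}{3195} + \frac{1776}{48} = 121 \cdot \frac{1}{3195} + 1776 \cdot \frac{1}{48} = \frac{121}{3195} + 37 = \frac{118336}{3195}$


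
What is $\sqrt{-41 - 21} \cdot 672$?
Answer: $672 i \sqrt{62} \approx 5291.3 i$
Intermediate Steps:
$\sqrt{-41 - 21} \cdot 672 = \sqrt{-62} \cdot 672 = i \sqrt{62} \cdot 672 = 672 i \sqrt{62}$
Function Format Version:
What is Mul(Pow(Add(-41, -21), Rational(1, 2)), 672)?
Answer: Mul(672, I, Pow(62, Rational(1, 2))) ≈ Mul(5291.3, I)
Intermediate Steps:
Mul(Pow(Add(-41, -21), Rational(1, 2)), 672) = Mul(Pow(-62, Rational(1, 2)), 672) = Mul(Mul(I, Pow(62, Rational(1, 2))), 672) = Mul(672, I, Pow(62, Rational(1, 2)))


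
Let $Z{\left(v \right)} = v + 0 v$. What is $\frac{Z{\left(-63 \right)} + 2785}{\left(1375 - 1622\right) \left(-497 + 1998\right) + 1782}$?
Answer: $- \frac{2722}{368965} \approx -0.0073774$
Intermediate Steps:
$Z{\left(v \right)} = v$ ($Z{\left(v \right)} = v + 0 = v$)
$\frac{Z{\left(-63 \right)} + 2785}{\left(1375 - 1622\right) \left(-497 + 1998\right) + 1782} = \frac{-63 + 2785}{\left(1375 - 1622\right) \left(-497 + 1998\right) + 1782} = \frac{2722}{\left(-247\right) 1501 + 1782} = \frac{2722}{-370747 + 1782} = \frac{2722}{-368965} = 2722 \left(- \frac{1}{368965}\right) = - \frac{2722}{368965}$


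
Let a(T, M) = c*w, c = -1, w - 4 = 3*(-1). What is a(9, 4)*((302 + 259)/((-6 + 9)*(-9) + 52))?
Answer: -561/25 ≈ -22.440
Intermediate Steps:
w = 1 (w = 4 + 3*(-1) = 4 - 3 = 1)
a(T, M) = -1 (a(T, M) = -1*1 = -1)
a(9, 4)*((302 + 259)/((-6 + 9)*(-9) + 52)) = -(302 + 259)/((-6 + 9)*(-9) + 52) = -561/(3*(-9) + 52) = -561/(-27 + 52) = -561/25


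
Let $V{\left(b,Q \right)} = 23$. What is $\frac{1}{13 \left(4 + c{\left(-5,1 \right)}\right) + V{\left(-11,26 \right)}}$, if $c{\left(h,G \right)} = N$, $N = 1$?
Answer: $\frac{1}{88} \approx 0.011364$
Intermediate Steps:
$c{\left(h,G \right)} = 1$
$\frac{1}{13 \left(4 + c{\left(-5,1 \right)}\right) + V{\left(-11,26 \right)}} = \frac{1}{13 \left(4 + 1\right) + 23} = \frac{1}{13 \cdot 5 + 23} = \frac{1}{65 + 23} = \frac{1}{88}$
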